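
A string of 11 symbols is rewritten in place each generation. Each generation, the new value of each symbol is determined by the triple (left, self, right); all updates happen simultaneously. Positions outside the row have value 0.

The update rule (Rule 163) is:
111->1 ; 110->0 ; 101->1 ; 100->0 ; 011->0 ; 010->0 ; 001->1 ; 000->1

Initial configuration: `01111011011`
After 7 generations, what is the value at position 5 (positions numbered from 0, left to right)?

1

10110100100
01001001001
10010010010
00100100100
11001001001
00010010010
11100100100
position 5 holds 1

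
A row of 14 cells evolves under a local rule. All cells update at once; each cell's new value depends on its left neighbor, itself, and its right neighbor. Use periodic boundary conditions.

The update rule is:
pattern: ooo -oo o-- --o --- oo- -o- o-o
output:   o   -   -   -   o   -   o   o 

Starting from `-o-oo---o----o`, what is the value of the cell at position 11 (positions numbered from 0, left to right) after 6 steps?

o

ooo---o-o-oo-o
oo--o-oooo--o-
----oo-oo---oo
-oo---o---o---
----o-o-o-o-oo
-oo-oooooooo--
position 11 holds o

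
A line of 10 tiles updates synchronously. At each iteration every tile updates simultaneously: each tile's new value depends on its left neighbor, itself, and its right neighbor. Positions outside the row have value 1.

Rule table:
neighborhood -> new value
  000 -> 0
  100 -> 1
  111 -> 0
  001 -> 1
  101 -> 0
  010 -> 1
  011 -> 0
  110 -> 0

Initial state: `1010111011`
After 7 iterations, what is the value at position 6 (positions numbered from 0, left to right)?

0

0010000000
1111000001
0000100010
1001110110
0110000000
0001000001
1011100010
position 6 holds 0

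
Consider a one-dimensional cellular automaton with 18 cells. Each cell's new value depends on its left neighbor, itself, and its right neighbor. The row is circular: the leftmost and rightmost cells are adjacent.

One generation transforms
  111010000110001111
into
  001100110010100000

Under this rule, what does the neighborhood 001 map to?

At position 8 the neighborhood is 001; the next row has 0 there.

0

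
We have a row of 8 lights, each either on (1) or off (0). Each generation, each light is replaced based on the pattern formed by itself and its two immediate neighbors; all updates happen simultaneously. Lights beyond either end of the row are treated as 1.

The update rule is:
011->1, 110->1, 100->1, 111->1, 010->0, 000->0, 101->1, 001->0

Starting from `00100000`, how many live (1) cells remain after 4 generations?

5

10010000
11001000
11100100
11110010
count of 1: 5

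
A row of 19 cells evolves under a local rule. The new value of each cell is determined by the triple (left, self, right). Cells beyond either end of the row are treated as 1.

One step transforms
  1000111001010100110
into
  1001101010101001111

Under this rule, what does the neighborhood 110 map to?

1

At position 0 the neighborhood is 110; the next row has 1 there.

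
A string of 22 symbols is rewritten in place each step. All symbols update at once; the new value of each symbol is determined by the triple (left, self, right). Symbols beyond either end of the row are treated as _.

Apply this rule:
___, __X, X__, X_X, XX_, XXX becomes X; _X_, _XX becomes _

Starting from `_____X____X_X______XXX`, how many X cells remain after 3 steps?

17

XXXXX_XXXX_X_XXXXXX_XX
_XXXXX_XXXX_X_XXXXXX_X
X_XXXXX_XXXX_X_XXXXXX_
count of X: 17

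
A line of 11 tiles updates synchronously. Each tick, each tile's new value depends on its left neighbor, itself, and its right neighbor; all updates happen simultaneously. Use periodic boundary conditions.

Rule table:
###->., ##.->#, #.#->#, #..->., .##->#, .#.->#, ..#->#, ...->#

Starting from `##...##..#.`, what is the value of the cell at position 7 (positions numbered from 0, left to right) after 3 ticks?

.

##.####.###
.###..###..
##.#.##.#.#
position 7 holds .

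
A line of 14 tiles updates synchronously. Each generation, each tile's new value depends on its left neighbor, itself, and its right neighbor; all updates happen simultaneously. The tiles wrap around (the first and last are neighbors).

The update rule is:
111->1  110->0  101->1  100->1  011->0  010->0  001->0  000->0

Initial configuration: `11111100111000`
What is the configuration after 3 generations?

generation 1: 01111010010100
generation 2: 00110101001010
generation 3: 00001010100101

00001010100101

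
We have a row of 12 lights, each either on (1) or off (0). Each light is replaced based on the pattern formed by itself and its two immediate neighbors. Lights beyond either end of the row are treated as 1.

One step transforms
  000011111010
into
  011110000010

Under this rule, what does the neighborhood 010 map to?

1

At position 10 the neighborhood is 010; the next row has 1 there.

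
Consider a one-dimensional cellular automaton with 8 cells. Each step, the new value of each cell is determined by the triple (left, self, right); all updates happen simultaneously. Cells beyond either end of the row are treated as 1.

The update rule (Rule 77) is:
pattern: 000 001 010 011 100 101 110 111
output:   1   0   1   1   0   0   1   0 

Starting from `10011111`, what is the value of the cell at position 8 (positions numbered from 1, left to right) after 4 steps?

step 1: 10010000
step 2: 10010110
step 3: 10010110  (fixed point — unchanged through step 4)
position 8 holds 0

0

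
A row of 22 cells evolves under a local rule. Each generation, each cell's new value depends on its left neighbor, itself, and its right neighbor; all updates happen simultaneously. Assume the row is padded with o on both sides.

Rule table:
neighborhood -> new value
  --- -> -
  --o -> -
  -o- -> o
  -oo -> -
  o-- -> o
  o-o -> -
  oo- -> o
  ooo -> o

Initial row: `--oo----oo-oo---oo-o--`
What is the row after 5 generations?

ooooo--oo---oo-oo-o-o-

o--oo----o--oo---o-oo-
oo--oo---oo--oo--o--o-
ooo--oo---oo--oo-oo-o-
oooo--oo---oo--o--o-o-
ooooo--oo---oo-oo-o-o-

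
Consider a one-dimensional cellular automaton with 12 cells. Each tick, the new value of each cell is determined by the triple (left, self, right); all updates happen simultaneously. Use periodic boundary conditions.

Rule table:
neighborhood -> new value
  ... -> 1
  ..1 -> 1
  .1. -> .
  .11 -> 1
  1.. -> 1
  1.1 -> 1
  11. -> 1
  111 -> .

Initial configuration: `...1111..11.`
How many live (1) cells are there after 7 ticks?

1111..111111
...1111.....
1111..111111  (repeats tick 1; period 2)
tick 7: 1111..111111
count of 1: 10

10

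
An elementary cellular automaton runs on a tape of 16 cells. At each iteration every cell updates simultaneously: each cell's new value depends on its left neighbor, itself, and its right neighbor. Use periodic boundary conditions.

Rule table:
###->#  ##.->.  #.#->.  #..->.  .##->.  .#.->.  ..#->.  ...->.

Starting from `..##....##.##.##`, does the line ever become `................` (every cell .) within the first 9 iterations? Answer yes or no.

................
all cells are . at iteration 1

yes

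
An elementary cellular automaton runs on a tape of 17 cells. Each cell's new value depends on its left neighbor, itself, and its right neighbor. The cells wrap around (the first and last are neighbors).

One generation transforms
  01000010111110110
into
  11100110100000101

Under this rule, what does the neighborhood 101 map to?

At position 7 the neighborhood is 101; the next row has 0 there.

0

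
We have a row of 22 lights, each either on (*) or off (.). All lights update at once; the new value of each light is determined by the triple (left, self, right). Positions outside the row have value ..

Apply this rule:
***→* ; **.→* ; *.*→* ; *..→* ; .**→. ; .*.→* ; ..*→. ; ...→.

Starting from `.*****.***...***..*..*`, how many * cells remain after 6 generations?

..*****.***...***.**.*
...*****.***...***.***
....*****.***...***.**
.....*****.***...***.*
......*****.***...****
.......*****.***...***
count of *: 11

11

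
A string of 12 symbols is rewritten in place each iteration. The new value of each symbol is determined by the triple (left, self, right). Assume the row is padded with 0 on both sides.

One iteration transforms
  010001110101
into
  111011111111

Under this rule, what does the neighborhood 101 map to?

At position 8 the neighborhood is 101; the next row has 1 there.

1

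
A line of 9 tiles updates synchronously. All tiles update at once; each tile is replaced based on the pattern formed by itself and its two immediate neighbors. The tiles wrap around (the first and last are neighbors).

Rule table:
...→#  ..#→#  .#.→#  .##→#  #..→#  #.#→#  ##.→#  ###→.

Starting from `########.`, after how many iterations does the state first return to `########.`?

2

#......##
########.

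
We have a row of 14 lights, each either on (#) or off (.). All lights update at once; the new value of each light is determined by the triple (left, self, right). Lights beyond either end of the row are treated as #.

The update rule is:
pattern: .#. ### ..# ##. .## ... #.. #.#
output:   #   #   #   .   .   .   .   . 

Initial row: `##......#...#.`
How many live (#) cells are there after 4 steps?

#......##..##.
......#...#...
.....##..##..#
....#...#...#.
count of #: 3

3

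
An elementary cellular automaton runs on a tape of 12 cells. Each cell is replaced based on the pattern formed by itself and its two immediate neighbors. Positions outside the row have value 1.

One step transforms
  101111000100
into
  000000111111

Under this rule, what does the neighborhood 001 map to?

1

At position 8 the neighborhood is 001; the next row has 1 there.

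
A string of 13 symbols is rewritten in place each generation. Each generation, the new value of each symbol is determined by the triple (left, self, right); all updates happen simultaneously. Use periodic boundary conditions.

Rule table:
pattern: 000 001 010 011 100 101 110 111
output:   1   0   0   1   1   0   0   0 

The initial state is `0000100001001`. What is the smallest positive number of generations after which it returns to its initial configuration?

39

generation 1: 1110011100100
generation 2: 1001010010010
generation 3: 0100001001000
generation 4: 0011100100111
generation 5: 1010010010100
generation 6: 0001001000010
generation 7: 1100100111001
generation 8: 0010010100101
generation 9: 1001000010000
generation 10: 0100111001110
generation 11: 0010100101001
generation 12: 1000010000100
generation 13: 0111001110010
generation 14: 0100101001001
generation 15: 0010000100100
generation 16: 1001110010011
generation 17: 0101001001010
generation 18: 0000100100001
generation 19: 1110010011100
generation 20: 1001001010010
generation 21: 0100100001000
generation 22: 0010011100111
generation 23: 1001010010100
generation 24: 0100001000010
generation 25: 0011100111001
generation 26: 1010010100100
generation 27: 0001000010010
generation 28: 1100111001001
generation 29: 0010100100101
generation 30: 1000010010000
generation 31: 0111001001110
generation 32: 0100100101001
generation 33: 0010010000100
generation 34: 1001001110011
generation 35: 0100101001010
generation 36: 0010000100001
generation 37: 1001110011100
generation 38: 0101001010010
generation 39: 0000100001001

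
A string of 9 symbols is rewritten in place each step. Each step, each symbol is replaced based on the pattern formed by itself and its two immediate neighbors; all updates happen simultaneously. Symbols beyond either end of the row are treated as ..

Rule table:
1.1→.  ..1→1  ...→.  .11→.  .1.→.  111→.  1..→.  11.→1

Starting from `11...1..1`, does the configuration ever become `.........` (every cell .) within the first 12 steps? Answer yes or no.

yes

.1..1..1.
1..1..1..
..1..1...
.1..1....
1..1.....
..1......
.1.......
1........
.........
all cells are . at step 9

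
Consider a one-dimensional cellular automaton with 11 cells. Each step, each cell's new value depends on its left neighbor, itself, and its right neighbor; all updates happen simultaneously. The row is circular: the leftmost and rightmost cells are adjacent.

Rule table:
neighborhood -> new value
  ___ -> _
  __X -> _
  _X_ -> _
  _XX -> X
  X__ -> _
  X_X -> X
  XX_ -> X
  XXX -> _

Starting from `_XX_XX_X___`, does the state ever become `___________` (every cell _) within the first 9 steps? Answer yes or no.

yes

_XXXXXX____
_X____X____
___________
all cells are _ at step 3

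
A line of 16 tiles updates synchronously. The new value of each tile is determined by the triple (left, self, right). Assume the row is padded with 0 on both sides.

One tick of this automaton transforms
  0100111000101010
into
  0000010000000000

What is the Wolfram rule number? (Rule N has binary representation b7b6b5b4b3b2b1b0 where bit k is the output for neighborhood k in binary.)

position 5: 111 → 1  (bit 7 = 1)
position 6: 110 → 0  (bit 6 = 0)
position 11: 101 → 0  (bit 5 = 0)
position 2: 100 → 0  (bit 4 = 0)
position 4: 011 → 0  (bit 3 = 0)
position 1: 010 → 0  (bit 2 = 0)
position 0: 001 → 0  (bit 1 = 0)
position 8: 000 → 0  (bit 0 = 0)
bits b7..b0 = 10000000 = 128

128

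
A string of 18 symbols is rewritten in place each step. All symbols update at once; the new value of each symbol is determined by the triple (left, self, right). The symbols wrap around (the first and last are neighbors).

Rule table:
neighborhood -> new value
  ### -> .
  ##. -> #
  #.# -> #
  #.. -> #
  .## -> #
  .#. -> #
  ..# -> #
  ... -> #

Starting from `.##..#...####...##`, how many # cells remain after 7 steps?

16

step 1: ##########..######
step 2: .........####.....
step 3: ##########..######  (repeats step 1; period 2)
step 7: ##########..######
count of #: 16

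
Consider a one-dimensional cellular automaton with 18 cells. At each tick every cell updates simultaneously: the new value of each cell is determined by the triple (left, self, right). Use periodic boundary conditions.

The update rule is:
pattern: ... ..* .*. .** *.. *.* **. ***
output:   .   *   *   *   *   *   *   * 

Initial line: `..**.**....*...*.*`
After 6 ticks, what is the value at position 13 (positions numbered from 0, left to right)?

********..***.****
******************
******************  (fixed point — unchanged through tick 6)
position 13 holds *

*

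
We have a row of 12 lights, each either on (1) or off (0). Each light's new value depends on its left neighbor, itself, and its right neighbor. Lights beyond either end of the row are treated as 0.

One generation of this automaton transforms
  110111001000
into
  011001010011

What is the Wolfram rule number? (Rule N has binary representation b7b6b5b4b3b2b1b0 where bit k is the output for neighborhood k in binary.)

99

position 4: 111 → 0  (bit 7 = 0)
position 1: 110 → 1  (bit 6 = 1)
position 2: 101 → 1  (bit 5 = 1)
position 6: 100 → 0  (bit 4 = 0)
position 0: 011 → 0  (bit 3 = 0)
position 8: 010 → 0  (bit 2 = 0)
position 7: 001 → 1  (bit 1 = 1)
position 10: 000 → 1  (bit 0 = 1)
bits b7..b0 = 01100011 = 99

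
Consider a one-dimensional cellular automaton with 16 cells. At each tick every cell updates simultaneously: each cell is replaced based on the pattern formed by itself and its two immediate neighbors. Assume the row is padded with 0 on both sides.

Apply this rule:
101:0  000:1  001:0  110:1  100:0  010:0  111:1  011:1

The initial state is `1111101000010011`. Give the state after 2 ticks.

tick 1: 1111100011000011
tick 2: 1111101011011011

1111101011011011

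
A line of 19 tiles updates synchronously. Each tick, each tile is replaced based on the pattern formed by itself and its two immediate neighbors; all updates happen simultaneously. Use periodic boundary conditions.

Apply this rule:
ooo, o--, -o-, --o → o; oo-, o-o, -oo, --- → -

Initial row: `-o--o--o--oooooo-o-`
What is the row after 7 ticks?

tick 1: oooooooooo-oooo--oo
tick 2: ooooooooo---oo-oo-o
tick 3: oooooooo-o-o-------
tick 4: -oooooo--o-oo-----o
tick 5: --oooo-ooo---o---oo
tick 6: oo-oo---o-o-ooo-o--
tick 7: -----o-oo-o--o--ooo

-----o-oo-o--o--ooo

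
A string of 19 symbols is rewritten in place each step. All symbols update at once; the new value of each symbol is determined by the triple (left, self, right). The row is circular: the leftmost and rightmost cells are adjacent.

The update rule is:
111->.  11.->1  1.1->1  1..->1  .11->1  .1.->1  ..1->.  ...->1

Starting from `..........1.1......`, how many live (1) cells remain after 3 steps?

111111111.111111111
........111........
1111111.1.111111111
count of 1: 17

17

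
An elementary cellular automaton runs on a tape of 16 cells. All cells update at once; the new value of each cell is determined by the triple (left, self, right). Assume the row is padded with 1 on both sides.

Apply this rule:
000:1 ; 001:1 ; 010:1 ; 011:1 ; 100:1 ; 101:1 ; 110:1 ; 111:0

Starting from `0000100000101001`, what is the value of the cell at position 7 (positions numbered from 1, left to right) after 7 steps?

1

1111111111111111
0000000000000000
1111111111111111  (repeats step 1; period 2)
step 7: 1111111111111111
position 7 holds 1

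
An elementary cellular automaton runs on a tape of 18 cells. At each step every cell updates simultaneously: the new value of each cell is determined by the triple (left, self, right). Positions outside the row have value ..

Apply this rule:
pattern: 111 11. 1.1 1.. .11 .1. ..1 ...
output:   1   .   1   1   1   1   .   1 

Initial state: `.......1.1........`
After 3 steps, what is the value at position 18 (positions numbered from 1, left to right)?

111111.11111111111
11111.11111111111.
1111.11111111111.1
position 18 holds 1

1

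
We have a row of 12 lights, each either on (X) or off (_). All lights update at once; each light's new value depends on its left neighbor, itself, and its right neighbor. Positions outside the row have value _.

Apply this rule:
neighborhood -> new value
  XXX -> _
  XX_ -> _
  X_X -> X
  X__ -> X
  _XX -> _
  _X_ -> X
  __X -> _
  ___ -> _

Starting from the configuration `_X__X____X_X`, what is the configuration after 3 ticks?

tick 1: _XX_XX___XXX
tick 2: ___X__X_____
tick 3: ___XX_XX____

___XX_XX____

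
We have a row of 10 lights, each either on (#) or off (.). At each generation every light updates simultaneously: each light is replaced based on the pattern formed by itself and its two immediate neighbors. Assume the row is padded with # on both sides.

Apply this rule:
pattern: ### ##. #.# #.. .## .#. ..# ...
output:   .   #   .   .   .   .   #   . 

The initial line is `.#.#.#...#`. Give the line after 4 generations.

........#.
.......#..
......#..#
.....#..#.

.....#..#.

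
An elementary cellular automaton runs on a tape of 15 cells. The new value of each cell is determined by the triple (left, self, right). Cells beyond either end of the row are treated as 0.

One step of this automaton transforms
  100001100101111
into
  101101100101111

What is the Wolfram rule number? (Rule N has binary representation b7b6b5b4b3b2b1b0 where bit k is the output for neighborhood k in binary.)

position 12: 111 → 1  (bit 7 = 1)
position 6: 110 → 1  (bit 6 = 1)
position 10: 101 → 0  (bit 5 = 0)
position 1: 100 → 0  (bit 4 = 0)
position 5: 011 → 1  (bit 3 = 1)
position 0: 010 → 1  (bit 2 = 1)
position 4: 001 → 0  (bit 1 = 0)
position 2: 000 → 1  (bit 0 = 1)
bits b7..b0 = 11001101 = 205

205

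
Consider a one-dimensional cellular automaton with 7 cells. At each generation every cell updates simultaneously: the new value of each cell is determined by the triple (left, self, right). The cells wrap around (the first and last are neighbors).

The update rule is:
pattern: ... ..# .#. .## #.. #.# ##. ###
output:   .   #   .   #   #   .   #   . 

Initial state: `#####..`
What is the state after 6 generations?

.#.#.##

#...###
##.##..
##.####
.#.#...
#...#..
.#.#.##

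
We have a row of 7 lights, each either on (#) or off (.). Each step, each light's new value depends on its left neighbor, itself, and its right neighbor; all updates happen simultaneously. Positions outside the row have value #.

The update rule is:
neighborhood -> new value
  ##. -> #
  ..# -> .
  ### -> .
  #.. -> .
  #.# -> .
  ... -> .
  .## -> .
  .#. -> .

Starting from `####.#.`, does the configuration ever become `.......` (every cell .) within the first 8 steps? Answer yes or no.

yes

...#...
.......
all cells are . at step 2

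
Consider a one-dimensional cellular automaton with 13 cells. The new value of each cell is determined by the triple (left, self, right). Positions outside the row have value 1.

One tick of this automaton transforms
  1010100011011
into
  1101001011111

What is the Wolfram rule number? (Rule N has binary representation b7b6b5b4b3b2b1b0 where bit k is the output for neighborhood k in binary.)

position 12: 111 → 1  (bit 7 = 1)
position 0: 110 → 1  (bit 6 = 1)
position 1: 101 → 1  (bit 5 = 1)
position 5: 100 → 0  (bit 4 = 0)
position 8: 011 → 1  (bit 3 = 1)
position 2: 010 → 0  (bit 2 = 0)
position 7: 001 → 0  (bit 1 = 0)
position 6: 000 → 1  (bit 0 = 1)
bits b7..b0 = 11101001 = 233

233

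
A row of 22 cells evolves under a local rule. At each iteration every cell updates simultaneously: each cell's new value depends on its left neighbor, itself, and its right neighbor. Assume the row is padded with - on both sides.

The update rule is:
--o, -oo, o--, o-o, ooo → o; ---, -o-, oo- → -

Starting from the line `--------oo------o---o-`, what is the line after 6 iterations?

--oo-o-o-oo-o-o-o-o-o-

-------oo-o----o-o-o-o
------oo-o-o--o-o-o-o-
-----oo-o-o-oo-o-o-o-o
----oo-o-o-oo-o-o-o-o-
---oo-o-o-oo-o-o-o-o-o
--oo-o-o-oo-o-o-o-o-o-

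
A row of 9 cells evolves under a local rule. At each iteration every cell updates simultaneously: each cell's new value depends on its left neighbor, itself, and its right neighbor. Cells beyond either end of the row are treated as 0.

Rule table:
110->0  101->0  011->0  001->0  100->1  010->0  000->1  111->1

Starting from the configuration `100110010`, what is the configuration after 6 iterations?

010001001
001100100
100010011
011001000
000100111
110010010

110010010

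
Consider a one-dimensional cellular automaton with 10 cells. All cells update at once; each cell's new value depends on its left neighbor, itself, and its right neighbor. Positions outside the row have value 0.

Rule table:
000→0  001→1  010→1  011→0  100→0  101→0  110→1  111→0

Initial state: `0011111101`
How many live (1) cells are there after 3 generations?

0100000101
1100001101
0100010101
count of 1: 4

4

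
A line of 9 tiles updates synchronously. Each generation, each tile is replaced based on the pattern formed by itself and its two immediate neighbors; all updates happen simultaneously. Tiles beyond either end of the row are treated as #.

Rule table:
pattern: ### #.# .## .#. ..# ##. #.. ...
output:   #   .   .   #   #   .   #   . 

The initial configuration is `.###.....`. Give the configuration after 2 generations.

###.##.#.

..#.#...#
###.##.#.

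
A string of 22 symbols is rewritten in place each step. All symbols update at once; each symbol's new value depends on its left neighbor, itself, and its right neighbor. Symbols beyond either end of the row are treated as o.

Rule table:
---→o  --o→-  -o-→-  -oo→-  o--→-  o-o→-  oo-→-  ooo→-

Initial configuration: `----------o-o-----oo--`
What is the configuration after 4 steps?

----------ooo-----ooo-

-oooooooo-----ooo-----
----------ooo-----ooo-
-oooooooo-----ooo-----  (repeats step 1; period 2)
step 4: ----------ooo-----ooo-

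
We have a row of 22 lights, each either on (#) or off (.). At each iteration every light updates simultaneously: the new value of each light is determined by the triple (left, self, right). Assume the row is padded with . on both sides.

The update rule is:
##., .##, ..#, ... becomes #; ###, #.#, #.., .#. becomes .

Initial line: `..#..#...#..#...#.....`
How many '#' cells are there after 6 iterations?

10

##..#..##..#..##..####
##.#..###.#..###.##..#
##...##.#...##.#.##.#.
##.####...####...##...
##.#..#.###..#.####.##
##...#..#.#.#..#..#.##
count of #: 10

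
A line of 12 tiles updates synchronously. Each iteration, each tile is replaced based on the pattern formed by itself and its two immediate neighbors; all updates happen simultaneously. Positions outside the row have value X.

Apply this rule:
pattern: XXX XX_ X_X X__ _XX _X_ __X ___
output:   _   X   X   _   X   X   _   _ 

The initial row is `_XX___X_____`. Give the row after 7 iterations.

__X___X_____

iteration 1: XXX___X_____
iteration 2: __X___X_____
iteration 3: __X___X_____  (fixed point — unchanged through iteration 7)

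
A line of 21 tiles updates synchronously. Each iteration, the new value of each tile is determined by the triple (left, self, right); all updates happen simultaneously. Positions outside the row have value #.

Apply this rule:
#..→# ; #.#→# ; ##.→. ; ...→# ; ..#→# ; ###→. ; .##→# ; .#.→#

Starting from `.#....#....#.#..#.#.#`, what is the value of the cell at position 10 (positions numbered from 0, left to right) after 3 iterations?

#

#####################
.....................
#####################
position 10 holds #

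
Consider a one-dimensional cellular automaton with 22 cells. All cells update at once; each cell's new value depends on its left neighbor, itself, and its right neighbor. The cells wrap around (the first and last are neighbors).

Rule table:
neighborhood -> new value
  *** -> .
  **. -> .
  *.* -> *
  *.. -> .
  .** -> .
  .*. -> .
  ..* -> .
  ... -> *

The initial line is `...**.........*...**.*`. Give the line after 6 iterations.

...**.........*...*...

.*....*******...*...*.
...**.........*...*...
**....*******...*...**
...**.........*...*...  (repeats iteration 2; period 2)
iteration 6: ...**.........*...*...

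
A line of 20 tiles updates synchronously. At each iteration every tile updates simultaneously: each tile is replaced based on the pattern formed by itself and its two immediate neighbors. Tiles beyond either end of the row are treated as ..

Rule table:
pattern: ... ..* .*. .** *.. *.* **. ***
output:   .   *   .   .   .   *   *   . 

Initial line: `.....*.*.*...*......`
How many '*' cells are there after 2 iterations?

....*.*.*...*.......
...*.*.*...*........
count of *: 4

4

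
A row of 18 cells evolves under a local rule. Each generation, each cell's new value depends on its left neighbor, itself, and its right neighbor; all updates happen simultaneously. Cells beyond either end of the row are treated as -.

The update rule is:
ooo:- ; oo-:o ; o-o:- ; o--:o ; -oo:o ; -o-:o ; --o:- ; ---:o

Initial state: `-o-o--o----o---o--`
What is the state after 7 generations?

-o-oo-oooo-ooo-ooo
-o-oo-o--o-o-o-o-o
-o-oo-oo-o-o-o-o-o
-o-oo-oo-o-o-o-o-o  (fixed point — unchanged through generation 7)

-o-oo-oo-o-o-o-o-o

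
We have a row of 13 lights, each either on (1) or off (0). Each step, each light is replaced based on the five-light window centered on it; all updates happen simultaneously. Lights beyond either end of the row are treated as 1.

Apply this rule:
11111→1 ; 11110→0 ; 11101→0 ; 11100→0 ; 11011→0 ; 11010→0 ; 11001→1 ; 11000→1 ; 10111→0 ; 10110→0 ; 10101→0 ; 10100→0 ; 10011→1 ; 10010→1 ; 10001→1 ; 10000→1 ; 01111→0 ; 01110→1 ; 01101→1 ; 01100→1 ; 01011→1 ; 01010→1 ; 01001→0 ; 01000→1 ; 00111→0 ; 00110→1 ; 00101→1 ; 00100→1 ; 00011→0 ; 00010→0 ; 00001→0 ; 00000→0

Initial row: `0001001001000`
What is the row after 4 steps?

1101011011110
0000101000000
1100110110000
0011110011100

0011110011100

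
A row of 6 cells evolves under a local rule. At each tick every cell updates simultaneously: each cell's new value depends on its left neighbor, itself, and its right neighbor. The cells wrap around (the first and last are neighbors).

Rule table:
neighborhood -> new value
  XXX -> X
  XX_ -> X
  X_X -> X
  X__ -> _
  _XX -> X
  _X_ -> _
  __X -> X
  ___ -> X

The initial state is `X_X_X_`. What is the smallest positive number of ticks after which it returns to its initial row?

_X_X_X
X_X_X_

2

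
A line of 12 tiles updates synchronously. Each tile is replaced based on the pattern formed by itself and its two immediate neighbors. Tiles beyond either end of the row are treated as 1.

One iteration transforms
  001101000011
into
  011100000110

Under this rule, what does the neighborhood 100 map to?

At position 0 the neighborhood is 100; the next row has 0 there.

0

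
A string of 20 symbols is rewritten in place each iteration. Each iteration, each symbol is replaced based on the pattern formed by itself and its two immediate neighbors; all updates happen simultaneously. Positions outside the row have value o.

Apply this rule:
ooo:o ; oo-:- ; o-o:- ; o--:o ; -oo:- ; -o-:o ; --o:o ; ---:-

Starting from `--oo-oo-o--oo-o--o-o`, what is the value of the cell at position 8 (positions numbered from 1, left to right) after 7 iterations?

o

iteration 1: oo------ooo---oooo--
iteration 2: o-o----o-o-o-o-oo-oo
iteration 3: --oo--oo-o-o-o-----o
iteration 4: oo--oo---o-o-oo---o-
iteration 5: o-oo--o-oo-o---o-oo-
iteration 6: ----ooo----oo-oo----
iteration 7: o--o-o-o--o-----o--o
position 8 holds o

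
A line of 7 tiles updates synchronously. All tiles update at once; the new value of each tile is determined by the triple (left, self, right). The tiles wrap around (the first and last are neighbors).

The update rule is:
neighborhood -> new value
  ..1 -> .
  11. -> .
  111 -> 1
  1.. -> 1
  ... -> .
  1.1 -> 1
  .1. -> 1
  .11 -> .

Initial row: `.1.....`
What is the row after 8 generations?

..1....

generation 1: .11....
generation 2: ...1...
generation 3: ...11..
generation 4: .....1.
generation 5: .....11
generation 6: 1......
generation 7: 11.....
generation 8: ..1....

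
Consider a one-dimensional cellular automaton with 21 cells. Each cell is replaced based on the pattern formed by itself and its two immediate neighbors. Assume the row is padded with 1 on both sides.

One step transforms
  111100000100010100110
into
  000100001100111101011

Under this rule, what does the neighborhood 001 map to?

1

At position 8 the neighborhood is 001; the next row has 1 there.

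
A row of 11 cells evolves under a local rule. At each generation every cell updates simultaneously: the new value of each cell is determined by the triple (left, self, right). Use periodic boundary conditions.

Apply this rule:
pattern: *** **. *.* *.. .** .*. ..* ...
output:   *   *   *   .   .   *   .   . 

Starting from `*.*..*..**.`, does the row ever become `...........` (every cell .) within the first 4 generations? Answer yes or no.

***..*...**
***..*....*
***..*.....
.**..*.....
generation 4 is .**..*....., still not uniform .

no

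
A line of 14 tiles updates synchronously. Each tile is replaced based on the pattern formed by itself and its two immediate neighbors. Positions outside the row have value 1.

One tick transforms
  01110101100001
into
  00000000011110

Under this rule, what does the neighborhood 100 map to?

At position 9 the neighborhood is 100; the next row has 1 there.

1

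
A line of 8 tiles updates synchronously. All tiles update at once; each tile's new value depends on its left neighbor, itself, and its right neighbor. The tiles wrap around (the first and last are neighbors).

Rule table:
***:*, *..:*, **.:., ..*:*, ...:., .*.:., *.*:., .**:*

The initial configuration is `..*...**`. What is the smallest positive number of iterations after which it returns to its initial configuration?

8

**.*.**.
*....*..
.*..*.**
..**..*.
.**.**.*
.*..*...
*.**.*..
..*...**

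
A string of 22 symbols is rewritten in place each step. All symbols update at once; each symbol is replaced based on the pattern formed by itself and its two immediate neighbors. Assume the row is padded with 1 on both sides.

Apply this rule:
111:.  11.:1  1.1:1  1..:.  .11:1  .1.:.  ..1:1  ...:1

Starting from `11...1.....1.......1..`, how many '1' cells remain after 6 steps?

13

step 1: .1.11..1111..111111..1
step 2: 1.111.11..1.11....1.11
step 3: 111.1111.1.111.111.11.
step 4: ..111..11.11.111.11111
step 5: .11.1.11111111.111....
step 6: 1111.11......111.1.111
count of 1: 13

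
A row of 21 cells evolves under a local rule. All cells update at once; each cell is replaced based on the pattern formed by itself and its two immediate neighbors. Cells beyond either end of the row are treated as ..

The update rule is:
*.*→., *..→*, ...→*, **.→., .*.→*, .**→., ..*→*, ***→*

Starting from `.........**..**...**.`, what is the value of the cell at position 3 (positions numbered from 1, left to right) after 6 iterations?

.

*********..**..***..*
.*******.**..**.*.***
*.*****....**...*..*.
*..***.****..********
***.*...**.**.******.
.*..****.......****.*
position 3 holds .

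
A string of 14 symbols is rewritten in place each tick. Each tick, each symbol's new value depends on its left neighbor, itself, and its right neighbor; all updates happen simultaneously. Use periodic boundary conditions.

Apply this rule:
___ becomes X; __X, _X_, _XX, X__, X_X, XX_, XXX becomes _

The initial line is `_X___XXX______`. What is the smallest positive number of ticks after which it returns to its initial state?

2

tick 1: ___X_____XXXXX
tick 2: _X___XXX______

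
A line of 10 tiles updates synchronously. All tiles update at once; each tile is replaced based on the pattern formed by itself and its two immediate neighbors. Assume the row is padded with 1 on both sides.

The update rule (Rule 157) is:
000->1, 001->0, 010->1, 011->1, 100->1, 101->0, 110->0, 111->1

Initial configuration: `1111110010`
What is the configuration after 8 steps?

0010101010

1111101010
1111001010
1110101010
1100101010
1010101010
0010101010
1010101010  (repeats step 5; period 2)
step 8: 0010101010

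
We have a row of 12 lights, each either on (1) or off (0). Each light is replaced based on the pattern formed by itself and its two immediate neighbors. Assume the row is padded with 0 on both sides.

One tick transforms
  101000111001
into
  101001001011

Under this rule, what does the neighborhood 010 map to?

At position 0 the neighborhood is 010; the next row has 1 there.

1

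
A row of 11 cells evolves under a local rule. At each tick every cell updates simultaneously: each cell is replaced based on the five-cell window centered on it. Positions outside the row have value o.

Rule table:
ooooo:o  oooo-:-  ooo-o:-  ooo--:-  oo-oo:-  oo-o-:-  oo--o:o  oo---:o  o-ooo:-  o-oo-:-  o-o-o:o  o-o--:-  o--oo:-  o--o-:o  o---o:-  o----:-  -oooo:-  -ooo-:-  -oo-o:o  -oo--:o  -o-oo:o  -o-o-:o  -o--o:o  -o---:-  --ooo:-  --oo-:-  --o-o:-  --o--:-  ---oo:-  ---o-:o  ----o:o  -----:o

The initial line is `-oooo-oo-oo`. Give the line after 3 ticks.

----o--o-o-

-------o---
o-ooooo----
----o--o-o-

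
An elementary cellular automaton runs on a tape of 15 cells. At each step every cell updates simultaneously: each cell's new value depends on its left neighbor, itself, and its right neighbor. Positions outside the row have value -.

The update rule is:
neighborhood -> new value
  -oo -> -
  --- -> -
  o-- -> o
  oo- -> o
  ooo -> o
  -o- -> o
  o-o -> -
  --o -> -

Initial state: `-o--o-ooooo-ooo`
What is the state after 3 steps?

-oo-o--oooo--oo
--o-oo--oooo--o
--o--oo--oooo-o

--o--oo--oooo-o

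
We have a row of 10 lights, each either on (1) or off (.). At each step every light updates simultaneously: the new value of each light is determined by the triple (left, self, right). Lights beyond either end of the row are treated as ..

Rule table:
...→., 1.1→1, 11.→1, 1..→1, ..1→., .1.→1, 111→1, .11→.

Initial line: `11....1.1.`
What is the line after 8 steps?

step 1: .11...1111
step 2: ..11...111
step 3: ...11...11
step 4: ....11...1
step 5: .....11..1
step 6: ......11.1
step 7: .......111
step 8: ........11

........11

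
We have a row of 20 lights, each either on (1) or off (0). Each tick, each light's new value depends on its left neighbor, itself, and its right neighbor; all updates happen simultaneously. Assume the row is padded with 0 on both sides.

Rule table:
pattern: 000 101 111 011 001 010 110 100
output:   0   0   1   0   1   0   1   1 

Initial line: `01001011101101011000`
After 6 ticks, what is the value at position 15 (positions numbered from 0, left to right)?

0

tick 1: 10110001100100001100
tick 2: 00011010111010010110
tick 3: 00101000011001100011
tick 4: 01000100101110110101
tick 5: 10101011000110010000
tick 6: 00000001101011101000
position 15 holds 0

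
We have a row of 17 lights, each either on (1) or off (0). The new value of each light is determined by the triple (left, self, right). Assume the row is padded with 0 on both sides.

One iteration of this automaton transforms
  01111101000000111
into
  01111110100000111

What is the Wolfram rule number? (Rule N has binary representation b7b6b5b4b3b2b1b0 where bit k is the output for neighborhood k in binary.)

position 2: 111 → 1  (bit 7 = 1)
position 5: 110 → 1  (bit 6 = 1)
position 6: 101 → 1  (bit 5 = 1)
position 8: 100 → 1  (bit 4 = 1)
position 1: 011 → 1  (bit 3 = 1)
position 7: 010 → 0  (bit 2 = 0)
position 0: 001 → 0  (bit 1 = 0)
position 9: 000 → 0  (bit 0 = 0)
bits b7..b0 = 11111000 = 248

248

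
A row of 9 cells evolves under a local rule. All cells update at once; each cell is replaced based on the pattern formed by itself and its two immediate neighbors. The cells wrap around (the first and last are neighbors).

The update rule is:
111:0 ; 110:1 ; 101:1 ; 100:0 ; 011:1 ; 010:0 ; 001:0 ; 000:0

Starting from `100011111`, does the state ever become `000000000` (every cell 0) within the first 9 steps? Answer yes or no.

step 1: 100010000
step 2: 000000000
all cells are 0 at step 2

yes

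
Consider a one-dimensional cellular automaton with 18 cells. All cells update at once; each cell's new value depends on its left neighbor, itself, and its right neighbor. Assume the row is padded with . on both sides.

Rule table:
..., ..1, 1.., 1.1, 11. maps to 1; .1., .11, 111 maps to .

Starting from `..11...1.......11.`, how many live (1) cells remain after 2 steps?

7

step 1: 11.1111.1111111.11
step 2: .11...11......11.1
count of 1: 7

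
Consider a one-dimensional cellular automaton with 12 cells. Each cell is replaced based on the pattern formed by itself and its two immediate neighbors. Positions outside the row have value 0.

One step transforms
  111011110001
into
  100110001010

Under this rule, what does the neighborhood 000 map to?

0

At position 9 the neighborhood is 000; the next row has 0 there.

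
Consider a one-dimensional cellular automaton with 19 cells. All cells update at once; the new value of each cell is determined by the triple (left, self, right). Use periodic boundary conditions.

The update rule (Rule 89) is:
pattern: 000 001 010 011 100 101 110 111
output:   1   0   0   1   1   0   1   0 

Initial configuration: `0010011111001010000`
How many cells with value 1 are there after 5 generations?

10

generation 1: 1001010001100001111
generation 2: 1100001101111101000
generation 3: 1111101101000100110
generation 4: 1000101100110010110
generation 5: 0110001110111000110
count of 1: 10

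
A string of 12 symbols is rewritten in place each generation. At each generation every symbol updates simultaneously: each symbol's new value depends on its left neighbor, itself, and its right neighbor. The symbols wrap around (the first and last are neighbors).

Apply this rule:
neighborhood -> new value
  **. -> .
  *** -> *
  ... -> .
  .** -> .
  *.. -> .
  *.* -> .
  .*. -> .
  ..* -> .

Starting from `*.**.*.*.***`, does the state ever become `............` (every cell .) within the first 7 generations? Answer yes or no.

yes

..........**
............
all cells are . at generation 2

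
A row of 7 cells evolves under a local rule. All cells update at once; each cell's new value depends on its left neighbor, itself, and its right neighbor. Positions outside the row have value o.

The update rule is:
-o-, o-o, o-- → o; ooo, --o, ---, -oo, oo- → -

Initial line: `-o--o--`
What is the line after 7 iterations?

ooo-oo-
---o--o
o--oo--
-o---o-
ooo--oo
---o---
o--oo--

o--oo--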